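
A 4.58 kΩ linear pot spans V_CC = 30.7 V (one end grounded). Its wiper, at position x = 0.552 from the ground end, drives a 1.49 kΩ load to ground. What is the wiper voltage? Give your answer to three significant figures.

V_out ≈ 9.63 V

Split the track: R_lower = x·R_p = 2.528 kΩ, R_upper = (1−x)·R_p = 2.052 kΩ.
R_L loads the lower segment: effective lower R = 0.9375 kΩ.
Loaded-divider output: V_out = 30.7 × 0.3136 = 9.628 V.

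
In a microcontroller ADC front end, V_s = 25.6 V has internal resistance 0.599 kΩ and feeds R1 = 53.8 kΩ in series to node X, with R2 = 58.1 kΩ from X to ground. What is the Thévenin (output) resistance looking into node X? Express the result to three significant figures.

R1' = 0.599 + 53.8 = 54.40 kΩ (source resistance + R1).
Zeroing V_s shorts the top of R1' to ground, so R_th = R1' ‖ R2 = 28.09 kΩ.

R_th ≈ 28.1 kΩ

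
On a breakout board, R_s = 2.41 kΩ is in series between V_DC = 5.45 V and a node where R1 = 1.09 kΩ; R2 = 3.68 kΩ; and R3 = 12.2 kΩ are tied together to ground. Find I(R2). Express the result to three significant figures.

Parallel bank: R_p = 1/(1/1.09 + 1/3.68 + 1/12.2) = 0.7867 kΩ.
V_A = 5.45 × 0.7867/3.197 = 1.341 V.
I(R2) = V_A / R2 = 1.341/3.68 = 0.3645 mA.

I ≈ 0.364 mA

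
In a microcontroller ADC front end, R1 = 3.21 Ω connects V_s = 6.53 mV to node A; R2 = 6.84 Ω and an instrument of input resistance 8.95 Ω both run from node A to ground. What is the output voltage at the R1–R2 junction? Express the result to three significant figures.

V_out ≈ 3.57 mV

The load sits in parallel with R2, giving an effective lower resistance R2' = R2·R_L/(R2+R_L) = 3.877 Ω.
Now apply the divider: V_out = 6.53 × 0.5471 = 3.572 mV.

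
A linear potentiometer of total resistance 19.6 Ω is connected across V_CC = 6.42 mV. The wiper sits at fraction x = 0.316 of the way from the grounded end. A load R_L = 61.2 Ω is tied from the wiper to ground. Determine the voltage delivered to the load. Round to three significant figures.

Split the track: R_lower = x·R_p = 6.194 Ω, R_upper = (1−x)·R_p = 13.41 Ω.
R_L loads the lower segment: effective lower R = 5.624 Ω.
Loaded-divider output: V_out = 6.42 × 0.2955 = 1.897 mV.

V_out ≈ 1.90 mV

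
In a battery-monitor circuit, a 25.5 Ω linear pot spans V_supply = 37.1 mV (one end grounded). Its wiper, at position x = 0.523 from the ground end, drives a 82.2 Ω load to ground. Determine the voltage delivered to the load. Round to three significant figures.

V_out ≈ 18.0 mV

Split the track: R_lower = x·R_p = 13.34 Ω, R_upper = (1−x)·R_p = 12.16 Ω.
(x·R_p) ‖ R_L = 11.47 Ω.
V_out = 37.1 × 11.47/(12.16 + 11.47) = 18.01 mV.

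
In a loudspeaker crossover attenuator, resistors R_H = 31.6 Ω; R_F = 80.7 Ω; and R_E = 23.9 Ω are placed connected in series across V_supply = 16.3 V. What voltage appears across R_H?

Series total: ΣR = 31.6 + 80.7 + 23.9 = 136.2 Ω.
Voltage divider: V = V_supply · (31.60 / 136.2) = 16.3 × 0.2320 = 3.782 V.

V ≈ 3.78 V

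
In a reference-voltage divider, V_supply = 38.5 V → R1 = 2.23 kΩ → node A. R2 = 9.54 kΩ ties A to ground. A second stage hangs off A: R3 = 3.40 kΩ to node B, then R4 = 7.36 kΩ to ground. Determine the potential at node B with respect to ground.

Node A sees R2 in parallel with the series input of stage 2, R3 + R4 = 10.76 kΩ.
Effective lower resistance at A: R2 ‖ 10.76 = 5.057 kΩ.
First divider: V_A = V_supply · 5.057/(2.23 + 5.057) = 26.72 V.
Stage 2 is unloaded, so V_B = V_A · R4/(R3+R4) = 26.72 × 7.36/10.76 = 18.28 V.

V_B ≈ 18.3 V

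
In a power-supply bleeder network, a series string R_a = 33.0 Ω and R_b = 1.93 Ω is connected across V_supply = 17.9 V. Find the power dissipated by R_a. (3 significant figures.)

P ≈ 8.67 W

Series current I = V_supply/ΣR = 17.9/34.93 = 0.5125 A.
V(R_a) = I·R = 16.91 V; P = V·I = 16.91 × 0.5125 = 8.666 W.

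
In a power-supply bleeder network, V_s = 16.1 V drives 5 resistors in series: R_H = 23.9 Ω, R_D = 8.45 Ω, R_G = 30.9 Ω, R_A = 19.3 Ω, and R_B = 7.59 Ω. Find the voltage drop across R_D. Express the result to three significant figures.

Total series resistance ΣR = 23.9 + 8.45 + 30.9 + 19.3 + 7.59 = 90.14 Ω.
V = V_s · R/ΣR = 16.1 × 0.09374 = 1.509 V.

V ≈ 1.51 V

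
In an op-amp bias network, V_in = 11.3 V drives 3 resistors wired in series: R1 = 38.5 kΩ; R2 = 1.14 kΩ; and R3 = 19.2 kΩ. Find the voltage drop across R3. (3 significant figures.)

Series total: ΣR = 38.5 + 1.14 + 19.2 = 58.84 kΩ.
Voltage divider: V = V_in · (19.20 / 58.84) = 11.3 × 0.3263 = 3.687 V.

V ≈ 3.69 V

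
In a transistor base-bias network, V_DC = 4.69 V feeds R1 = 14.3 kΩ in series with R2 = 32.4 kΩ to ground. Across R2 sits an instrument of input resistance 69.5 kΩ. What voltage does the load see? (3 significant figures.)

R2 ‖ R_L = (32.4 × 69.5)/(32.4 + 69.5) = 22.10 kΩ.
Then V_out = V_DC · R2'/(R1 + R2') = 4.69 × 22.10/36.40 = 2.847 V.
(Unloaded it would be 3.25 V; the load pulls it down.)

V_out ≈ 2.85 V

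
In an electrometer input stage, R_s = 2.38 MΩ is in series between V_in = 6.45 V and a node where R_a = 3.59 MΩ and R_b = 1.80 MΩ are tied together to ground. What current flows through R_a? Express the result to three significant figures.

Combine the parallel branches: R_p = (1/3.59 + 1/1.80)⁻¹ = 1.199 MΩ.
Node voltage V_A = V_in · R_p/(R_s + R_p) = 6.45 × 0.3350 = 2.161 V.
Branch current I = V_A/R_a = 2.161/3.59 = 0.6019 µA.

I ≈ 0.602 µA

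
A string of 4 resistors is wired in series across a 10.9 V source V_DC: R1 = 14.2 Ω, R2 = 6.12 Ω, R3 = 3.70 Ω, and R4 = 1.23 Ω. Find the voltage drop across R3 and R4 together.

Total series resistance ΣR = 14.2 + 6.12 + 3.70 + 1.23 = 25.25 Ω.
R_{R3..R4} = 3.70 + 1.23 = 4.930 Ω.
Voltage divider: V = V_DC · (4.930 / 25.25) = 10.9 × 0.1952 = 2.128 V.

V ≈ 2.13 V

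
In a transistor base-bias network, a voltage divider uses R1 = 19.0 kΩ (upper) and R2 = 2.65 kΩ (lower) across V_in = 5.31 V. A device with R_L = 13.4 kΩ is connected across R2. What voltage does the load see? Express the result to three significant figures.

V_out ≈ 0.554 V

The load sits in parallel with R2, giving an effective lower resistance R2' = R2·R_L/(R2+R_L) = 2.212 kΩ.
Voltage divider with the loaded lower leg: V_out = 5.31 × 2.212/(19.0 + 2.212) = 5.31 × 0.1043 = 0.5538 V.
(Unloaded it would be 0.650 V; the load pulls it down.)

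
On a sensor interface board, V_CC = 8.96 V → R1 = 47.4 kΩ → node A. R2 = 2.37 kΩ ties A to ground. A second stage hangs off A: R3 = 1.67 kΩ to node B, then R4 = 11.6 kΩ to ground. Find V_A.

V_A ≈ 0.365 V

Node A sees R2 in parallel with the series input of stage 2, R3 + R4 = 13.27 kΩ.
Effective lower resistance at A: R2 ‖ 13.27 = 2.011 kΩ.
First divider: V_A = V_CC · 2.011/(47.4 + 2.011) = 0.3646 V.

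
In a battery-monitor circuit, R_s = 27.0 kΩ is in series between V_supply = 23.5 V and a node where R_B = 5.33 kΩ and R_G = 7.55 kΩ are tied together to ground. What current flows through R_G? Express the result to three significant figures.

I ≈ 0.323 mA

Parallel bank: R_p = 1/(1/5.33 + 1/7.55) = 3.124 kΩ.
Node voltage V_A = V_supply · R_p/(R_s + R_p) = 23.5 × 0.1037 = 2.437 V.
I(R_G) = V_A / R_G = 2.437/7.55 = 0.3228 mA.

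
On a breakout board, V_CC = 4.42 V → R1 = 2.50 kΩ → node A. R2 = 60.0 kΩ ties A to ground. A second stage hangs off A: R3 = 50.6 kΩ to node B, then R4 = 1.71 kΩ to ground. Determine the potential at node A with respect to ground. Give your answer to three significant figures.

V_A ≈ 4.06 V

Node A sees R2 in parallel with the series input of stage 2, R3 + R4 = 52.31 kΩ.
Effective lower resistance at A: R2 ‖ 52.31 = 27.95 kΩ.
V_A = 4.42 × 27.95/(2.50 + 27.95) = 4.057 V.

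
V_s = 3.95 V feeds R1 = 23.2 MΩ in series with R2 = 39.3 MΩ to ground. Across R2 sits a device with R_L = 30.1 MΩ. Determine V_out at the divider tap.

First combine the lower leg with the load: R2 ‖ R_L = 17.05 MΩ.
Then V_out = V_s · R2'/(R1 + R2') = 3.95 × 17.05/40.25 = 1.673 V.
(Unloaded it would be 2.48 V; the load pulls it down.)

V_out ≈ 1.67 V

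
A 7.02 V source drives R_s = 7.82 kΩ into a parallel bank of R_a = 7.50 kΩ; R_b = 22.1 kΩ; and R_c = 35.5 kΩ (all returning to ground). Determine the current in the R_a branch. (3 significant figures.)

I ≈ 0.358 mA

Parallel bank: R_p = 1/(1/7.50 + 1/22.1 + 1/35.5) = 4.837 kΩ.
V_A by voltage divider: V_A = 7.02 × 4.837/(7.82 + 4.837) = 2.683 V.
I(R_a) = V_A / R_a = 2.683/7.50 = 0.3577 mA.
(Check via current divider: I_total = 0.5546 mA; share G_k/ΣG = 0.6449 → same result.)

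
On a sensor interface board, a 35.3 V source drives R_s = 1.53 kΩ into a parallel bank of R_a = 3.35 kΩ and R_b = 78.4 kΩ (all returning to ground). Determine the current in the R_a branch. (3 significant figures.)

I ≈ 7.14 mA

Combine the parallel branches: R_p = (1/3.35 + 1/78.4)⁻¹ = 3.213 kΩ.
V_A by voltage divider: V_A = 35.3 × 3.213/(1.53 + 3.213) = 23.91 V.
I(R_a) = V_A / R_a = 23.91/3.35 = 7.138 mA.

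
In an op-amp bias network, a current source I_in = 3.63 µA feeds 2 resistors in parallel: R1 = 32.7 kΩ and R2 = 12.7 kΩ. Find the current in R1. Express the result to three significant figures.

I ≈ 1.02 µA

For two parallel branches, I_k = I_in · (other R)/(sum of R).
So I = 3.63 × 12.7/45.40 = 1.015 µA.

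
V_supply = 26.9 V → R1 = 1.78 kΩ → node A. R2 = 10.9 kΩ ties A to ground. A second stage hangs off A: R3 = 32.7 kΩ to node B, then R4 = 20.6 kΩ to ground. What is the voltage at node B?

The second stage (R3 + R4 = 53.30 kΩ) loads node A in parallel with R2.
R2 ‖ (R3+R4) = 9.049 kΩ.
First divider: V_A = V_supply · 9.049/(1.78 + 9.049) = 22.48 V.
Stage 2 is unloaded, so V_B = V_A · R4/(R3+R4) = 22.48 × 20.6/53.30 = 8.688 V.

V_B ≈ 8.69 V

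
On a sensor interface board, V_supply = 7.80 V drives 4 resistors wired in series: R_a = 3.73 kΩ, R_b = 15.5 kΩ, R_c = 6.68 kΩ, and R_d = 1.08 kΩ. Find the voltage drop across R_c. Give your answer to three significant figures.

V ≈ 1.93 V

Series total: ΣR = 3.73 + 15.5 + 6.68 + 1.08 = 26.99 kΩ.
By the voltage-divider rule, V = 7.80 × 6.680/26.99 = 1.930 V.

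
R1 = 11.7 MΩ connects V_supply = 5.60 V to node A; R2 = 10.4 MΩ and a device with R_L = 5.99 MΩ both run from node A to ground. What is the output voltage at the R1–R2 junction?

The load sits in parallel with R2, giving an effective lower resistance R2' = R2·R_L/(R2+R_L) = 3.801 MΩ.
Voltage divider with the loaded lower leg: V_out = 5.60 × 3.801/(11.7 + 3.801) = 5.60 × 0.2452 = 1.373 V.
(Unloaded it would be 2.64 V; the load pulls it down.)

V_out ≈ 1.37 V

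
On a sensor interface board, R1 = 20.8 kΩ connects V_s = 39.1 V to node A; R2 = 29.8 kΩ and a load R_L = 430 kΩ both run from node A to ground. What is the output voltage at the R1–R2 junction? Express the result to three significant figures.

The load sits in parallel with R2, giving an effective lower resistance R2' = R2·R_L/(R2+R_L) = 27.87 kΩ.
Now apply the divider: V_out = 39.1 × 0.5726 = 22.39 V.
(Unloaded it would be 23.0 V; the load pulls it down.)

V_out ≈ 22.4 V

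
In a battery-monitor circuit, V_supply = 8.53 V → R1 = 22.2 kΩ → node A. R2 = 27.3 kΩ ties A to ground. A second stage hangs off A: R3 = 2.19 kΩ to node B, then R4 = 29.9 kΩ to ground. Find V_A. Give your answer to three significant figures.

V_A ≈ 3.41 V

The second stage (R3 + R4 = 32.09 kΩ) loads node A in parallel with R2.
R2 ‖ (R3+R4) = 14.75 kΩ.
So V_A = 8.53 × 0.3992 = 3.405 V.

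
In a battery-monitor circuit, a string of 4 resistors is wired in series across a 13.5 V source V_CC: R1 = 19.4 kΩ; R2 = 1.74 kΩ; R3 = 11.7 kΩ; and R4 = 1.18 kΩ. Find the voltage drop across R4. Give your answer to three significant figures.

Series total: ΣR = 19.4 + 1.74 + 11.7 + 1.18 = 34.02 kΩ.
By the voltage-divider rule, V = 13.5 × 1.180/34.02 = 0.4683 V.

V ≈ 0.468 V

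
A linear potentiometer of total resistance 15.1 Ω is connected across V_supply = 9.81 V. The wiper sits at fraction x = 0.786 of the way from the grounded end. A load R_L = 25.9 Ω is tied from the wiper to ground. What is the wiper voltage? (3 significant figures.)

Split the track: R_lower = x·R_p = 11.87 Ω, R_upper = (1−x)·R_p = 3.231 Ω.
R_L loads the lower segment: effective lower R = 8.139 Ω.
V_out = 9.81 × 8.139/(3.231 + 8.139) = 7.022 V.
(Unloaded: V_out = x·V_supply = 7.71 V.)

V_out ≈ 7.02 V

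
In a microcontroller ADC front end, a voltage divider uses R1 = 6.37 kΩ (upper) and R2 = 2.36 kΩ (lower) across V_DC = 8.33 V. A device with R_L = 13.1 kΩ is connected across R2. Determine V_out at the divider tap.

First combine the lower leg with the load: R2 ‖ R_L = 2.000 kΩ.
Now apply the divider: V_out = 8.33 × 0.2389 = 1.990 V.

V_out ≈ 1.99 V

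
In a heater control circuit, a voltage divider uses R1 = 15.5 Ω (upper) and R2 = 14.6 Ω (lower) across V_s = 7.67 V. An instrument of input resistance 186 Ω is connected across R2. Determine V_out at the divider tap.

R2 ‖ R_L = (14.6 × 186)/(14.6 + 186) = 13.54 Ω.
Then V_out = V_s · R2'/(R1 + R2') = 7.67 × 13.54/29.04 = 3.576 V.

V_out ≈ 3.58 V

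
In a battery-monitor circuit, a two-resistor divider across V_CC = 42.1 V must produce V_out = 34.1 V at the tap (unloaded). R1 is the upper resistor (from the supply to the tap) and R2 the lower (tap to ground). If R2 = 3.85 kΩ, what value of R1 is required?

V_out/V_CC = R2/(R1+R2) = 0.8100.
R1 = R2·(1/k − 1) = 3.85 × 0.2346 = 0.9032 kΩ.

R1 ≈ 0.903 kΩ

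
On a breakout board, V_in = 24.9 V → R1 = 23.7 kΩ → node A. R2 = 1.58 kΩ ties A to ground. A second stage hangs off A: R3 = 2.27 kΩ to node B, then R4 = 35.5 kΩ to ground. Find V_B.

V_B ≈ 1.41 V

Looking into the second stage from A: R3 + R4 = 37.77 kΩ appears in parallel with R2.
R2 ‖ (R3+R4) = 1.517 kΩ.
First divider: V_A = V_in · 1.517/(23.7 + 1.517) = 1.498 V.
Stage 2 is unloaded, so V_B = V_A · R4/(R3+R4) = 1.498 × 35.5/37.77 = 1.408 V.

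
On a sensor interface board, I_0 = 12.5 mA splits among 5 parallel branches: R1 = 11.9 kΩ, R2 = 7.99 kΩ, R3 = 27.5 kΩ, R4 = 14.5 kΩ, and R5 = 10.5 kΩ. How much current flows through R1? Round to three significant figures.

I ≈ 2.56 mA

Conductances: ΣG = 1/11.9 + 1/7.99 + 1/27.5 + 1/14.5 + 1/10.5 = 0.4098 (1/kΩ).
Current divider: I(R1) = I_0 · G_k/ΣG = 12.5 × (0.08403/0.4098) = 12.5 × 0.2051 = 2.564 mA.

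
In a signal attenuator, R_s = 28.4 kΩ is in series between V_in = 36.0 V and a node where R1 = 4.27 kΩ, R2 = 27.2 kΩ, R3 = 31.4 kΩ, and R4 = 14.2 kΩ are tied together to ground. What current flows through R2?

I ≈ 0.114 mA

Parallel bank: R_p = 1/(1/4.27 + 1/27.2 + 1/31.4 + 1/14.2) = 2.679 kΩ.
V_A by voltage divider: V_A = 36.0 × 2.679/(28.4 + 2.679) = 3.104 V.
I(R2) = V_A / R2 = 3.104/27.2 = 0.1141 mA.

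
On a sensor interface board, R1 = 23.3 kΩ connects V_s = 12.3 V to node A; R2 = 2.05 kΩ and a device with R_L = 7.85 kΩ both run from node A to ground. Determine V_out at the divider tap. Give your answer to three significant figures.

V_out ≈ 0.802 V

The load sits in parallel with R2, giving an effective lower resistance R2' = R2·R_L/(R2+R_L) = 1.626 kΩ.
Voltage divider with the loaded lower leg: V_out = 12.3 × 1.626/(23.3 + 1.626) = 12.3 × 0.06521 = 0.8021 V.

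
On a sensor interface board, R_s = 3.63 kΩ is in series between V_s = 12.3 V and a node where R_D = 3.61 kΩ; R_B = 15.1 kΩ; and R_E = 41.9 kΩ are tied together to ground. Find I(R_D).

I ≈ 1.46 mA

Combine the parallel branches: R_p = (1/3.61 + 1/15.1 + 1/41.9)⁻¹ = 2.724 kΩ.
V_A by voltage divider: V_A = 12.3 × 2.724/(3.63 + 2.724) = 5.273 V.
Branch current I = V_A/R_D = 5.273/3.61 = 1.461 mA.
(Equivalently: I_total = 1.936 mA, then current-divider fraction G_k/ΣG = 0.7546.)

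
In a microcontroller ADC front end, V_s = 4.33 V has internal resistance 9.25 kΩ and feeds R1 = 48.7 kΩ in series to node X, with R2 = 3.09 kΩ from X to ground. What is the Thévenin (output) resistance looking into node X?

R1' = 9.25 + 48.7 = 57.95 kΩ (source resistance + R1).
Zeroing V_s shorts the top of R1' to ground, so R_th = R1' ‖ R2 = 2.934 kΩ.

R_th ≈ 2.93 kΩ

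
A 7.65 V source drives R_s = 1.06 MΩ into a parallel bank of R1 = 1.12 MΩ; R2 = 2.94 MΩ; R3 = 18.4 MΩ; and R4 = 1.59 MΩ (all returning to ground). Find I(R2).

I ≈ 0.858 µA

Equivalent of the parallel group: R_p = 0.5218 MΩ.
Node voltage V_A = V_DC · R_p/(R_s + R_p) = 7.65 × 0.3299 = 2.524 V.
Branch current I = V_A/R2 = 2.524/2.94 = 0.8584 µA.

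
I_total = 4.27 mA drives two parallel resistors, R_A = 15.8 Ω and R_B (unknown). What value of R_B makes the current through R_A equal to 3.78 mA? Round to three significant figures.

R_B ≈ 122 Ω

Two-branch current divider: I_A = I_total · R_B/(R_A + R_B).
With f = 0.8852, R_B = R_A · f/(1−f) = 15.8 × 7.714 = 121.9 Ω.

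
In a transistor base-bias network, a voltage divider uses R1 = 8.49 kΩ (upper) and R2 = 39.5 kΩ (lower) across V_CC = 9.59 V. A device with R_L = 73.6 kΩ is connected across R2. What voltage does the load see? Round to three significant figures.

V_out ≈ 7.21 V

The load sits in parallel with R2, giving an effective lower resistance R2' = R2·R_L/(R2+R_L) = 25.70 kΩ.
Then V_out = V_CC · R2'/(R1 + R2') = 9.59 × 25.70/34.19 = 7.209 V.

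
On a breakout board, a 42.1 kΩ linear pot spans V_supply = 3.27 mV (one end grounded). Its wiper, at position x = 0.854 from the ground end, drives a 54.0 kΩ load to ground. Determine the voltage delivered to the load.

Split the track: R_lower = x·R_p = 35.95 kΩ, R_upper = (1−x)·R_p = 6.147 kΩ.
R_L loads the lower segment: effective lower R = 21.58 kΩ.
Then V_out = V_supply · 21.58/(6.147 + 21.58) = 2.545 mV.

V_out ≈ 2.55 mV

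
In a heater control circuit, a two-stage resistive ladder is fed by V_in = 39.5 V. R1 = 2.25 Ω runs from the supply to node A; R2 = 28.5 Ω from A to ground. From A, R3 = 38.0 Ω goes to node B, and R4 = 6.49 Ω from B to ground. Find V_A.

Node A sees R2 in parallel with the series input of stage 2, R3 + R4 = 44.49 Ω.
Effective lower resistance at A: R2 ‖ 44.49 = 17.37 Ω.
So V_A = 39.5 × 0.8853 = 34.97 V.

V_A ≈ 35.0 V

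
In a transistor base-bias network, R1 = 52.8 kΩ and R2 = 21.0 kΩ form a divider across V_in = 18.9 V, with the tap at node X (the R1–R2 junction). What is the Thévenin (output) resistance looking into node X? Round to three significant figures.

R_th ≈ 15.0 kΩ

With V_in suppressed (replaced by a short), R_th = R1 ‖ R2 = (52.80 × 21.0)/(52.80 + 21.0) = 15.02 kΩ.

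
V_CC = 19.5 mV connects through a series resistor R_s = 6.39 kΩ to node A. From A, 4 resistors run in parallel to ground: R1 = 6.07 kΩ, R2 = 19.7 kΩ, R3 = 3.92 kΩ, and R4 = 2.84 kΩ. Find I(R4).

Equivalent of the parallel group: R_p = 1.215 kΩ.
V_A = 19.5 × 1.215/7.605 = 3.116 mV.
Branch current I = V_A/R4 = 3.116/2.84 = 1.097 µA.
(Equivalently: I_total = 2.564 µA, then current-divider fraction G_k/ΣG = 0.4280.)

I ≈ 1.10 µA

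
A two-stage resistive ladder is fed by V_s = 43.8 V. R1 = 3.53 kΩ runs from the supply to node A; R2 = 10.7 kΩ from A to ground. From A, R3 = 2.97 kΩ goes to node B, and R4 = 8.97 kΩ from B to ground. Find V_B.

V_B ≈ 20.2 V

The second stage (R3 + R4 = 11.94 kΩ) loads node A in parallel with R2.
R2 ‖ (R3+R4) = 5.643 kΩ.
So V_A = 43.8 × 0.6152 = 26.94 V.
V_B = V_A × 0.7513 = 20.24 V.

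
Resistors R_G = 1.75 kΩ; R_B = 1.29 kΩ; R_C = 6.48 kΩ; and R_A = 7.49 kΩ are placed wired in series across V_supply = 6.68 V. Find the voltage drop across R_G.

Total series resistance ΣR = 1.75 + 1.29 + 6.48 + 7.49 = 17.01 kΩ.
By the voltage-divider rule, V = 6.68 × 1.750/17.01 = 0.6872 V.

V ≈ 0.687 V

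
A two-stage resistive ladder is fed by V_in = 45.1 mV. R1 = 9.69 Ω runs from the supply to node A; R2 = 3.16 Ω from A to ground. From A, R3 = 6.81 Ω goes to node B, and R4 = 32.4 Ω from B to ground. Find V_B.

Looking into the second stage from A: R3 + R4 = 39.21 Ω appears in parallel with R2.
R2 ‖ (R3+R4) = 2.924 Ω.
First divider: V_A = V_in · 2.924/(9.69 + 2.924) = 10.46 mV.
V_B = V_A × 0.8263 = 8.639 mV.

V_B ≈ 8.64 mV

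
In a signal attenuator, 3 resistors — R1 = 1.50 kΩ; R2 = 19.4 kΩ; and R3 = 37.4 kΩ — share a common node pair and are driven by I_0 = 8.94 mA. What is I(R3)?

I ≈ 0.321 mA

Total conductance ΣG = 1/1.50 + 1/19.4 + 1/37.4 = 0.7450 (units of 1/kΩ).
Current divider: I(R3) = I_0 · G_k/ΣG = 8.94 × (0.02674/0.7450) = 8.94 × 0.03589 = 0.3209 mA.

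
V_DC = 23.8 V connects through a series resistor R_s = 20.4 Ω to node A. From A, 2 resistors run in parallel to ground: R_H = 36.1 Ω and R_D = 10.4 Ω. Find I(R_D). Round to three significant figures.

Combine the parallel branches: R_p = (1/36.1 + 1/10.4)⁻¹ = 8.074 Ω.
V_A = 23.8 × 8.074/28.47 = 6.749 V.
Branch current I = V_A/R_D = 6.749/10.4 = 0.6489 A.

I ≈ 0.649 A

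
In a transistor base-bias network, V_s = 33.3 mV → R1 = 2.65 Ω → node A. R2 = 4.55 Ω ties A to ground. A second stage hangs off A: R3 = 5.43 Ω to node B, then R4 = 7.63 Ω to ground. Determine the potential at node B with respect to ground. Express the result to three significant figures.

Node A sees R2 in parallel with the series input of stage 2, R3 + R4 = 13.06 Ω.
R2 ‖ (R3+R4) = 3.374 Ω.
So V_A = 33.3 × 0.5601 = 18.65 mV.
Then the unloaded second divider: V_B = V_A × R4/(R3+R4) = 18.65 × 0.5842 = 10.90 mV.

V_B ≈ 10.9 mV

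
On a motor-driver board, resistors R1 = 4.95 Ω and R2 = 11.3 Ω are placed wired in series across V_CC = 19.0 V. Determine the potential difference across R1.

Total series resistance ΣR = 4.95 + 11.3 = 16.25 Ω.
By the voltage-divider rule, V = 19.0 × 4.950/16.25 = 5.788 V.

V ≈ 5.79 V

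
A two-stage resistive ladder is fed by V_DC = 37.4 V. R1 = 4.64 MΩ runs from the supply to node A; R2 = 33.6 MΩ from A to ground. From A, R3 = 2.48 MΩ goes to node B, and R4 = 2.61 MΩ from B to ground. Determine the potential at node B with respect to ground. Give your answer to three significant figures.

V_B ≈ 9.36 V

Node A sees R2 in parallel with the series input of stage 2, R3 + R4 = 5.090 MΩ.
Effective lower resistance at A: R2 ‖ 5.090 = 4.420 MΩ.
First divider: V_A = V_DC · 4.420/(4.64 + 4.420) = 18.25 V.
Then the unloaded second divider: V_B = V_A × R4/(R3+R4) = 18.25 × 0.5128 = 9.356 V.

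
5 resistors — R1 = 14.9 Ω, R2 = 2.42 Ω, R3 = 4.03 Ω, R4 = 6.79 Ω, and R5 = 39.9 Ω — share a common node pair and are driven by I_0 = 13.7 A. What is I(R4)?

I ≈ 2.24 A

ΣG = 1/14.9 + 1/2.42 + 1/4.03 + 1/6.79 + 1/39.9 = 0.9008.
R4 takes the fraction G_k/ΣG = 0.1473/0.9008 = 0.1635, so I = 13.7 × 0.1635 = 2.240 A.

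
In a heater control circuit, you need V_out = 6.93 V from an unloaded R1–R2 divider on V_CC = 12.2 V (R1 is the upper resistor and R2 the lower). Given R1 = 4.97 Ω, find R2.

R2 ≈ 6.54 Ω

V_out/V_CC = R2/(R1+R2) = 0.5680.
Rearranging, R2 = R1·k/(1−k) = 4.97 × 1.315 = 6.536 Ω.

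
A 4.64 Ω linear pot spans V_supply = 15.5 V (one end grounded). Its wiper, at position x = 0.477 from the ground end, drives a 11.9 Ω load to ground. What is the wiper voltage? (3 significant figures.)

V_out ≈ 6.74 V

Lower segment x·R_p = 2.213 Ω; upper segment (1−x)·R_p = 2.427 Ω.
R_L loads the lower segment: effective lower R = 1.866 Ω.
Loaded-divider output: V_out = 15.5 × 0.4347 = 6.738 V.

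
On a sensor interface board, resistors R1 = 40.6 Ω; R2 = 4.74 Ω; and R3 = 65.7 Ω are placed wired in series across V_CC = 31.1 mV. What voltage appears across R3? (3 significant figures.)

V ≈ 18.4 mV

Series total: ΣR = 40.6 + 4.74 + 65.7 = 111.0 Ω.
Voltage divider: V = V_CC · (65.70 / 111.0) = 31.1 × 0.5917 = 18.40 mV.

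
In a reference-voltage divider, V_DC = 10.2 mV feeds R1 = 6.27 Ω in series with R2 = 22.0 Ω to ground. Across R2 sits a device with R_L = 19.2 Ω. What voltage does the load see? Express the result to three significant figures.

R2 ‖ R_L = (22.0 × 19.2)/(22.0 + 19.2) = 10.25 Ω.
Now apply the divider: V_out = 10.2 × 0.6205 = 6.329 mV.

V_out ≈ 6.33 mV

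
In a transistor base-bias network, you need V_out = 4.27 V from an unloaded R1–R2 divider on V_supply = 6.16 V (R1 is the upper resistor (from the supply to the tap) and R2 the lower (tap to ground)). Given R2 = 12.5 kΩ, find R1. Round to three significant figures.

V_out/V_supply = R2/(R1+R2) = 0.6932.
Rearranging, R1 = R2·(1−k)/k = 12.5 × 0.4426 = 5.533 kΩ.

R1 ≈ 5.53 kΩ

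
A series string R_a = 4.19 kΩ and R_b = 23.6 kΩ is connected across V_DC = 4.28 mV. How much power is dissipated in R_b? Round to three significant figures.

Series current I = V_DC/ΣR = 4.28/27.79 = 0.1540 µA.
P = I²R = 0.02372 × 23.6 = 0.5598 nW.

P ≈ 0.560 nW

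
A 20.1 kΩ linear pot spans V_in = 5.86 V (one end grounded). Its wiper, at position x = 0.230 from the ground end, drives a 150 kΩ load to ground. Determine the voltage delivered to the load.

V_out ≈ 1.32 V

Lower segment x·R_p = 4.623 kΩ; upper segment (1−x)·R_p = 15.48 kΩ.
(x·R_p) ‖ R_L = 4.485 kΩ.
Then V_out = V_in · 4.485/(15.48 + 4.485) = 1.317 V.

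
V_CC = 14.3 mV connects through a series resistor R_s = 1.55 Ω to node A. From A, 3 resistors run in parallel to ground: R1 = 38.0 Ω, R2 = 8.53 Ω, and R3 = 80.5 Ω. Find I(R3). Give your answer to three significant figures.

Equivalent of the parallel group: R_p = 6.411 Ω.
Node voltage V_A = V_CC · R_p/(R_s + R_p) = 14.3 × 0.8053 = 11.52 mV.
I(R3) = V_A / R3 = 11.52/80.5 = 0.1431 mA.
(Equivalently: I_total = 1.796 mA, then current-divider fraction G_k/ΣG = 0.07965.)

I ≈ 0.143 mA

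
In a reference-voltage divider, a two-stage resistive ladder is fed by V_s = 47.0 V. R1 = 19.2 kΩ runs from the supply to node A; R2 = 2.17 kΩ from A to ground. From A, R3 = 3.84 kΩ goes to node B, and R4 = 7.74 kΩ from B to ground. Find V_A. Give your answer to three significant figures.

V_A ≈ 4.08 V

Looking into the second stage from A: R3 + R4 = 11.58 kΩ appears in parallel with R2.
Effective lower resistance at A: R2 ‖ 11.58 = 1.828 kΩ.
So V_A = 47.0 × 0.08691 = 4.085 V.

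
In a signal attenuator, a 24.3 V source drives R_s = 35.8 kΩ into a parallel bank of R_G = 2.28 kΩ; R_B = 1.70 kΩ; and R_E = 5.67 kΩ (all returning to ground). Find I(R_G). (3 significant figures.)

Combine the parallel branches: R_p = (1/2.28 + 1/1.70 + 1/5.67)⁻¹ = 0.8311 kΩ.
V_A by voltage divider: V_A = 24.3 × 0.8311/(35.8 + 0.8311) = 0.5513 V.
I(R_G) = V_A / R_G = 0.5513/2.28 = 0.2418 mA.

I ≈ 0.242 mA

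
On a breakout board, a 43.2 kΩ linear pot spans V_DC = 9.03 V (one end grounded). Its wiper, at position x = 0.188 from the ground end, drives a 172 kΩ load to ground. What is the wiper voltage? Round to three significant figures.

V_out ≈ 1.63 V

The pot divides into 35.08 kΩ above the wiper and 8.122 kΩ below.
R_L loads the lower segment: effective lower R = 7.755 kΩ.
Loaded-divider output: V_out = 9.03 × 0.1811 = 1.635 V.
(Unloaded: V_out = x·V_DC = 1.70 V.)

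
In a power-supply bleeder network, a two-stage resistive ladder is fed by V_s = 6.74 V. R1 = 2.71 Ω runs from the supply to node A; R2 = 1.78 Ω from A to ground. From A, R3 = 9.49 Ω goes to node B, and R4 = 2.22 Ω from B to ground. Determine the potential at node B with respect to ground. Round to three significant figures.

The second stage (R3 + R4 = 11.71 Ω) loads node A in parallel with R2.
R2 ‖ (R3+R4) = 1.545 Ω.
V_A = 6.74 × 1.545/(2.71 + 1.545) = 2.447 V.
Stage 2 is unloaded, so V_B = V_A · R4/(R3+R4) = 2.447 × 2.22/11.71 = 0.4640 V.

V_B ≈ 0.464 V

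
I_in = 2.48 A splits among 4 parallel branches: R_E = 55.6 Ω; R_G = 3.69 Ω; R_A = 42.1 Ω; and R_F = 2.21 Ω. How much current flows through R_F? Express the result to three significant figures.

I ≈ 1.47 A

ΣG = 1/55.6 + 1/3.69 + 1/42.1 + 1/2.21 = 0.7652.
By the current-divider rule, I = I_in · G_k/ΣG = 2.48 × 0.5913 = 1.466 A.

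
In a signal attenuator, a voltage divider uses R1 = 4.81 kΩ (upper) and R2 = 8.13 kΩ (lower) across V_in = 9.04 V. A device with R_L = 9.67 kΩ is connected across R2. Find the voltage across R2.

V_out ≈ 4.33 V

First combine the lower leg with the load: R2 ‖ R_L = 4.417 kΩ.
Now apply the divider: V_out = 9.04 × 0.4787 = 4.327 V.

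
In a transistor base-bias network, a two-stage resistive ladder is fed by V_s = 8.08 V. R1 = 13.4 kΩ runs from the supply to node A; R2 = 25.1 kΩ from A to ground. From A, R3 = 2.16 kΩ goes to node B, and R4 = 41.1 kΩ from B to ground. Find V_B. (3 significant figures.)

The second stage (R3 + R4 = 43.26 kΩ) loads node A in parallel with R2.
Effective lower resistance at A: R2 ‖ 43.26 = 15.88 kΩ.
First divider: V_A = V_s · 15.88/(13.4 + 15.88) = 4.383 V.
Then the unloaded second divider: V_B = V_A × R4/(R3+R4) = 4.383 × 0.9501 = 4.164 V.

V_B ≈ 4.16 V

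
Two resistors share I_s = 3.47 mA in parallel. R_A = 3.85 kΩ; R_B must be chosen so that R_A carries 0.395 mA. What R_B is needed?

The fraction through R_A equals R_B/(R_A+R_B).
With f = 0.1138, R_B = R_A · f/(1−f) = 3.85 × 0.1285 = 0.4946 kΩ.

R_B ≈ 0.495 kΩ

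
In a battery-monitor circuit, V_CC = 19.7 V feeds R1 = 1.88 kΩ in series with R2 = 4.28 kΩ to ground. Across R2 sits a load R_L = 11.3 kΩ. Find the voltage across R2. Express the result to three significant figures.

The load sits in parallel with R2, giving an effective lower resistance R2' = R2·R_L/(R2+R_L) = 3.104 kΩ.
Now apply the divider: V_out = 19.7 × 0.6228 = 12.27 V.

V_out ≈ 12.3 V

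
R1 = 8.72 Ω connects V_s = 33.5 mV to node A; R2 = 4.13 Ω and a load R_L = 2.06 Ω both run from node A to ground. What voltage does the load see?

First combine the lower leg with the load: R2 ‖ R_L = 1.374 Ω.
Now apply the divider: V_out = 33.5 × 0.1362 = 4.561 mV.
(Unloaded it would be 10.8 mV; the load pulls it down.)

V_out ≈ 4.56 mV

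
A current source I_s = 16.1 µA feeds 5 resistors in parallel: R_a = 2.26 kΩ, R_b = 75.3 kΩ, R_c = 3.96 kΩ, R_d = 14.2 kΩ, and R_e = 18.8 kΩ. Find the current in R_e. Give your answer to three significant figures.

I ≈ 1.03 µA

Conductances: ΣG = 1/2.26 + 1/75.3 + 1/3.96 + 1/14.2 + 1/18.8 = 0.8319 (1/kΩ).
By the current-divider rule, I = I_s · G_k/ΣG = 16.1 × 0.06394 = 1.029 µA.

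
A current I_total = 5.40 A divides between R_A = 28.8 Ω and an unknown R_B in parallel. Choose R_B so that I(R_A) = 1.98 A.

R_B ≈ 16.7 Ω

In a two-way split, I_A/I_total = R_B/(R_A + R_B).
1.98/5.40 = R_B/(R_A + R_B) → R_B = R_A · (0.3667)/(1 − 0.3667) = 28.8 × 0.5789 = 16.67 Ω.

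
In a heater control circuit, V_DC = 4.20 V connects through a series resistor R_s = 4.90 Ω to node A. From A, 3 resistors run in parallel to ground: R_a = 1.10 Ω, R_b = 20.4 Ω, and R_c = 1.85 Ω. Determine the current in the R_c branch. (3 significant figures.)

I ≈ 0.272 A

Combine the parallel branches: R_p = (1/1.10 + 1/20.4 + 1/1.85)⁻¹ = 0.6673 Ω.
V_A = 4.20 × 0.6673/5.567 = 0.5034 V.
Branch current I = V_A/R_c = 0.5034/1.85 = 0.2721 A.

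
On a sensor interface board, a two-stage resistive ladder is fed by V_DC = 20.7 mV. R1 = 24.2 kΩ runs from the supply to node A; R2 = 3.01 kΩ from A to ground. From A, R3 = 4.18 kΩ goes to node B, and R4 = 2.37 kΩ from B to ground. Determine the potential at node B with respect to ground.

Looking into the second stage from A: R3 + R4 = 6.550 kΩ appears in parallel with R2.
R2 ‖ (R3+R4) = 2.062 kΩ.
First divider: V_A = V_DC · 2.062/(24.2 + 2.062) = 1.626 mV.
Stage 2 is unloaded, so V_B = V_A · R4/(R3+R4) = 1.626 × 2.37/6.550 = 0.5882 mV.

V_B ≈ 0.588 mV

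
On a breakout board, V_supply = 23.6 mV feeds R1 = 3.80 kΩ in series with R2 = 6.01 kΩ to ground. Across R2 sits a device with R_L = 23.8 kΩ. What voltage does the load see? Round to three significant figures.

The load sits in parallel with R2, giving an effective lower resistance R2' = R2·R_L/(R2+R_L) = 4.798 kΩ.
Voltage divider with the loaded lower leg: V_out = 23.6 × 4.798/(3.80 + 4.798) = 23.6 × 0.5581 = 13.17 mV.

V_out ≈ 13.2 mV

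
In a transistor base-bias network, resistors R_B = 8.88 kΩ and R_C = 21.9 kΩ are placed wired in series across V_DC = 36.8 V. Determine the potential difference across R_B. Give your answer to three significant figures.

Total series resistance ΣR = 8.88 + 21.9 = 30.78 kΩ.
V = V_DC · R/ΣR = 36.8 × 0.2885 = 10.62 V.

V ≈ 10.6 V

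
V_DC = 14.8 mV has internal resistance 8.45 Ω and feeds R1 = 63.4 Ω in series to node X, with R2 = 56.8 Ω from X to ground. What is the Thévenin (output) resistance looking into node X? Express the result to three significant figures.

R_th ≈ 31.7 Ω

R1' = 8.45 + 63.4 = 71.85 Ω (source resistance + R1).
Zeroing V_DC shorts the top of R1' to ground, so R_th = R1' ‖ R2 = 31.72 Ω.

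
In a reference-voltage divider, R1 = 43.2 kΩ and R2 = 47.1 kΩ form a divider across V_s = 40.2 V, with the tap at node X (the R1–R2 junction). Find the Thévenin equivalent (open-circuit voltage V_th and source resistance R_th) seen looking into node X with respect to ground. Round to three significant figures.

V_th ≈ 21.0 V, R_th ≈ 22.5 kΩ

With X open, the divider is unloaded: V_th = 40.2 × 47.1/90.30 = 20.97 V.
Zeroing V_s shorts the top of R1 to ground, so R_th = R1 ‖ R2 = 22.53 kΩ.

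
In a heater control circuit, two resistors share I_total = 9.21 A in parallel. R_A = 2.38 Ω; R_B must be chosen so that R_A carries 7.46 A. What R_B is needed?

In a two-way split, I_A/I_total = R_B/(R_A + R_B).
With f = 0.8100, R_B = R_A · f/(1−f) = 2.38 × 4.263 = 10.15 Ω.

R_B ≈ 10.1 Ω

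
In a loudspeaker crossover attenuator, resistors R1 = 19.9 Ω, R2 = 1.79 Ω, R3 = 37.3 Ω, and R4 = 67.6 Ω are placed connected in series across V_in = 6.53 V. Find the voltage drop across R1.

Total series resistance ΣR = 19.9 + 1.79 + 37.3 + 67.6 = 126.6 Ω.
By the voltage-divider rule, V = 6.53 × 19.90/126.6 = 1.027 V.

V ≈ 1.03 V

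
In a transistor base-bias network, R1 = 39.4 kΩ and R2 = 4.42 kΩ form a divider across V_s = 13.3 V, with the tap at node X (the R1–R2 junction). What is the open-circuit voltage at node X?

V_th ≈ 1.34 V

Open-circuit (no load on X): V_th = V_s · R2/(R1 + R2) = 13.3 × 4.42/(39.40 + 4.42) = 1.342 V.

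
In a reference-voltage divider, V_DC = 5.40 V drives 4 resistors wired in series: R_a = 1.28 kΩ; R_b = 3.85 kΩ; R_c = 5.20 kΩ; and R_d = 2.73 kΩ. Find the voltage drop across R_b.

ΣR = 1.28 + 3.85 + 5.20 + 2.73 = 13.06 kΩ.
By the voltage-divider rule, V = 5.40 × 3.850/13.06 = 1.592 V.

V ≈ 1.59 V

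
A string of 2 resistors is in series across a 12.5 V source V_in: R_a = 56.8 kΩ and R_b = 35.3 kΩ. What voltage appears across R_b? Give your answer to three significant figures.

ΣR = 56.8 + 35.3 = 92.10 kΩ.
V = V_in · R/ΣR = 12.5 × 0.3833 = 4.791 V.

V ≈ 4.79 V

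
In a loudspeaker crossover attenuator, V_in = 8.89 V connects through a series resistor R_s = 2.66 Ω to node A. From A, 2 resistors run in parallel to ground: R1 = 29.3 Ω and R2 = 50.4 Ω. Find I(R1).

I ≈ 0.265 A

Combine the parallel branches: R_p = (1/29.3 + 1/50.4)⁻¹ = 18.53 Ω.
V_A by voltage divider: V_A = 8.89 × 18.53/(2.66 + 18.53) = 7.774 V.
I(R1) = V_A / R1 = 7.774/29.3 = 0.2653 A.
(Check via current divider: I_total = 0.4196 A; share G_k/ΣG = 0.6324 → same result.)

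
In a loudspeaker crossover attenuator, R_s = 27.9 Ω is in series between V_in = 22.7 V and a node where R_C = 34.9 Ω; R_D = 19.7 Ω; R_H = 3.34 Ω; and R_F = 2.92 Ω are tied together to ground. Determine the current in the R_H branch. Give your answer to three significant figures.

I ≈ 0.322 A

Combine the parallel branches: R_p = (1/34.9 + 1/19.7 + 1/3.34 + 1/2.92)⁻¹ = 1.386 Ω.
Node voltage V_A = V_in · R_p/(R_s + R_p) = 22.7 × 0.04734 = 1.075 V.
I(R_H) = V_A / R_H = 1.075/3.34 = 0.3217 A.
(Check via current divider: I_total = 0.7751 A; share G_k/ΣG = 0.4151 → same result.)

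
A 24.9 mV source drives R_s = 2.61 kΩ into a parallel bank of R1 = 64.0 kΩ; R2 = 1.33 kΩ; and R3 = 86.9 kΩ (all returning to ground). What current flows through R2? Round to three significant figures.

Equivalent of the parallel group: R_p = 1.284 kΩ.
Node voltage V_A = V_supply · R_p/(R_s + R_p) = 24.9 × 0.3297 = 8.209 mV.
Branch current I = V_A/R2 = 8.209/1.33 = 6.172 µA.
(Check via current divider: I_total = 6.395 µA; share G_k/ΣG = 0.9652 → same result.)

I ≈ 6.17 µA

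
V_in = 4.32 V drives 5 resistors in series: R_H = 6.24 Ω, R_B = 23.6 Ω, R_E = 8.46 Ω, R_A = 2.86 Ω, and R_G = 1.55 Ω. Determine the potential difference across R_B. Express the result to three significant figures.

ΣR = 6.24 + 23.6 + 8.46 + 2.86 + 1.55 = 42.71 Ω.
By the voltage-divider rule, V = 4.32 × 23.60/42.71 = 2.387 V.

V ≈ 2.39 V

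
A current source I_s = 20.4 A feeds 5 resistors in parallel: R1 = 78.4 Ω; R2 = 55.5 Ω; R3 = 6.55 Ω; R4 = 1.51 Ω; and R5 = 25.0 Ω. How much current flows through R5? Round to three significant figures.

Total conductance ΣG = 1/78.4 + 1/55.5 + 1/6.55 + 1/1.51 + 1/25.0 = 0.8857 (units of 1/Ω).
By the current-divider rule, I = I_s · G_k/ΣG = 20.4 × 0.04516 = 0.9213 A.

I ≈ 0.921 A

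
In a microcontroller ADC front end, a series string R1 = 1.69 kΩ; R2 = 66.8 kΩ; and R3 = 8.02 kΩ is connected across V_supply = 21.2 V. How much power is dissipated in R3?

P ≈ 0.616 mW

ΣR = 76.51 kΩ → I = 21.2/76.51 = 0.2771 mA.
P = I²R = 0.07678 × 8.02 = 0.6158 mW.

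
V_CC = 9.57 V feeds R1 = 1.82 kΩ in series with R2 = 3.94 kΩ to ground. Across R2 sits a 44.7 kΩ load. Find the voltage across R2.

V_out ≈ 6.37 V

First combine the lower leg with the load: R2 ‖ R_L = 3.621 kΩ.
Voltage divider with the loaded lower leg: V_out = 9.57 × 3.621/(1.82 + 3.621) = 9.57 × 0.6655 = 6.369 V.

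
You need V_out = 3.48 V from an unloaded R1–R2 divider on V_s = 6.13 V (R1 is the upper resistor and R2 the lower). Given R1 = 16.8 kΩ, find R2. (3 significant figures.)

R2 ≈ 22.1 kΩ

The divider ratio is R2/(R1+R2) = 3.48/6.13 = 0.5677.
So R2 = R1 · V_out/(V_s − V_out) = 16.8 × 3.48/(6.13 − 3.48) = 16.8 × 1.313 = 22.06 kΩ.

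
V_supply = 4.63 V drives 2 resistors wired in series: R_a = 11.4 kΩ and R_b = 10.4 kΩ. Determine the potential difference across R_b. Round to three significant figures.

V ≈ 2.21 V

Total series resistance ΣR = 11.4 + 10.4 = 21.80 kΩ.
By the voltage-divider rule, V = 4.63 × 10.40/21.80 = 2.209 V.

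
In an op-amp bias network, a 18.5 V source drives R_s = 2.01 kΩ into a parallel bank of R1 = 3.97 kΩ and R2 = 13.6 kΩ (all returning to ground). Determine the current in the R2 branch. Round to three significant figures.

I ≈ 0.822 mA

Combine the parallel branches: R_p = (1/3.97 + 1/13.6)⁻¹ = 3.073 kΩ.
Node voltage V_A = V_supply · R_p/(R_s + R_p) = 18.5 × 0.6046 = 11.18 V.
I(R2) = V_A / R2 = 11.18/13.6 = 0.8224 mA.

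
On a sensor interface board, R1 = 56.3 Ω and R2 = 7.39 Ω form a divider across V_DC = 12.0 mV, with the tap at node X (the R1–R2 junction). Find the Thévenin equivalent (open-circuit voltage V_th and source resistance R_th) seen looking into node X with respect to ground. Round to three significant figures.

V_th ≈ 1.39 mV, R_th ≈ 6.53 Ω

With X open, the divider is unloaded: V_th = 12.0 × 7.39/63.69 = 1.392 mV.
With V_DC suppressed (replaced by a short), R_th = R1 ‖ R2 = (56.30 × 7.39)/(56.30 + 7.39) = 6.533 Ω.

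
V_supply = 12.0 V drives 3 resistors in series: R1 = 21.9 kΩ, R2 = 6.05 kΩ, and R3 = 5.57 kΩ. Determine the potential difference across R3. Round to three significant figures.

V ≈ 1.99 V

Total series resistance ΣR = 21.9 + 6.05 + 5.57 = 33.52 kΩ.
By the voltage-divider rule, V = 12.0 × 5.570/33.52 = 1.994 V.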